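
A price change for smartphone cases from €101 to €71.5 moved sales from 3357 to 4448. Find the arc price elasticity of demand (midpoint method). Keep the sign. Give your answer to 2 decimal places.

-0.82

ΔQ = 4448 − 3357 = 1091; ΔP = 71.5 − 101 = -29.5.
Midpoints: P̄ = 86.25, Q̄ = 3902.5.
ε = (ΔQ/ΔP)(P̄/Q̄) = (1091/-29.5)(86.25/3902.5).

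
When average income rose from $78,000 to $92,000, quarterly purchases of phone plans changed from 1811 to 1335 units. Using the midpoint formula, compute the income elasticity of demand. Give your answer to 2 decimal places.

-1.84

ΔQ = -476, ΔI = 14000. Midpoints: Ī = 85,000, Q̄ = 1573.0.
ε_I = (ΔQ/ΔI)(Ī/Q̄) = (-476/14000)(85000/1573.0).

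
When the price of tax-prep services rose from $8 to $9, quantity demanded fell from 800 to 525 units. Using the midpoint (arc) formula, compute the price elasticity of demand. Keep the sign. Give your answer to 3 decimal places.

ΔQ = 525 − 800 = -275; ΔP = 9 − 8 = 1.
Midpoints: P̄ = 8.50, Q̄ = 662.5.
ε = (ΔQ/ΔP)(P̄/Q̄) = (-275/1)(8.50/662.5).

-3.528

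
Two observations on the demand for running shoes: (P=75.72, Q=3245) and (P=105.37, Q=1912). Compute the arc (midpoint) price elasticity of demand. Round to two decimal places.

-1.58

ΔQ = 1912 − 3245 = -1333; ΔP = 105.37 − 75.72 = 29.65.
Midpoints: P̄ = 90.55, Q̄ = 2578.5.
ε = (ΔQ/ΔP)(P̄/Q̄) = (-1333/29.65)(90.55/2578.5).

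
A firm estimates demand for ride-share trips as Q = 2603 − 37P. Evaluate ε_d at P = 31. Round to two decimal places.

-0.79

At P = 31, Q = 1456.
dQ/dP = −37.
ε = (dQ/dP)(P/Q) = (-37)(31/1456).
|ε| < 1, so demand is inelastic at this price.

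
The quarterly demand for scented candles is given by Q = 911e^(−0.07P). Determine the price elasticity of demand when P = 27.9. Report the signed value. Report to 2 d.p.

-1.95

At P = 27.9, Q = 129.223.
dQ/dP = −0.07·911e^(−0.07P) = −0.07Q = -9.046.
ε = (dQ/dP)(P/Q) = (-9.046)(27.9/129.223).
|ε| > 1, so demand is elastic at this price.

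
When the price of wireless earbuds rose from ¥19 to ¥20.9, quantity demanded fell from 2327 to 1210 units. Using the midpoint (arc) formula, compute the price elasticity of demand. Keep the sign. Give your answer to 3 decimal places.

-6.632

ΔQ = 1210 − 2327 = -1117; ΔP = 20.9 − 19 = 1.9.
Midpoints: P̄ = 19.95, Q̄ = 1768.5.
ε = (ΔQ/ΔP)(P̄/Q̄) = (-1117/1.9)(19.95/1768.5).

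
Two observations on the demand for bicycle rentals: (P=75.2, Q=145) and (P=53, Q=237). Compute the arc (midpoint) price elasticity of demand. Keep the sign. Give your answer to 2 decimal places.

ΔQ = 237 − 145 = 92; ΔP = 53 − 75.2 = -22.2.
Midpoints: P̄ = 64.10, Q̄ = 191.0.
ε = (ΔQ/ΔP)(P̄/Q̄) = (92/-22.2)(64.10/191.0).

-1.39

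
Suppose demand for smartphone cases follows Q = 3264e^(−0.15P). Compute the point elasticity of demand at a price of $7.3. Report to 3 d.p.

-1.095

At P = 7.3, Q = 1091.937.
dQ/dP = −0.15·3264e^(−0.15P) = −0.15Q = -163.791.
ε = (dQ/dP)(P/Q) = (-163.791)(7.3/1091.937).
|ε| > 1, so demand is elastic at this price.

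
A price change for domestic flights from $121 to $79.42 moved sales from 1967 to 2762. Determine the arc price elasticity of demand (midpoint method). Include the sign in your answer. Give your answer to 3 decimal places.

-0.810

ΔQ = 2762 − 1967 = 795; ΔP = 79.42 − 121 = -41.58.
Midpoints: P̄ = 100.21, Q̄ = 2364.5.
ε = (ΔQ/ΔP)(P̄/Q̄) = (795/-41.58)(100.21/2364.5).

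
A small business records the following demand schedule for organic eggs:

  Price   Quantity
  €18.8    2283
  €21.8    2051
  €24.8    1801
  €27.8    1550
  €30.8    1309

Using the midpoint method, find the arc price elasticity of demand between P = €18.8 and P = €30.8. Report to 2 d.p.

At P = 18.8, Q = 2283; at P = 30.8, Q = 1309.
ΔQ = -974, ΔP = 12.0. Midpoints: P̄ = 24.80, Q̄ = 1796.0.
ε = (ΔQ/ΔP)(P̄/Q̄) = (-974/12.0)(24.80/1796.0).

-1.12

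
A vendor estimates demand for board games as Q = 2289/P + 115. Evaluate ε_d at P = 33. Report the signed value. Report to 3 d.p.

At P = 33, Q = 184.364.
dQ/dP = −2289/P² = -2.102.
ε = (dQ/dP)(P/Q) = (-2.102)(33/184.364).

-0.376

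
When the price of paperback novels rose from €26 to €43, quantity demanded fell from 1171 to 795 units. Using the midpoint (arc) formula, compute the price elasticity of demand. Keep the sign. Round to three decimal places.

-0.776

ΔQ = 795 − 1171 = -376; ΔP = 43 − 26 = 17.
Midpoints: P̄ = 34.50, Q̄ = 983.0.
ε = (ΔQ/ΔP)(P̄/Q̄) = (-376/17)(34.50/983.0).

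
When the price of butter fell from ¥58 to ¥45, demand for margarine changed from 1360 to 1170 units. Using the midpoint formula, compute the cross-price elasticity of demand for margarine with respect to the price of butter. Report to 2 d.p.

ΔQ_x = 1170 − 1360 = -190; ΔP_y = 45 − 58 = -13.
Midpoints: P̄_y = 51.50, Q̄_x = 1265.0.
ε_xy = (ΔQ_x/ΔP_y)(P̄_y/Q̄_x) = (-190/-13)(51.50/1265.0).

0.60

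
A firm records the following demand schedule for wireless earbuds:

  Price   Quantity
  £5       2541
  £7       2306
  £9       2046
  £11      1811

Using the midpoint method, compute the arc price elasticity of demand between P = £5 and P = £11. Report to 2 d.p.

At P = 5, Q = 2541; at P = 11, Q = 1811.
ΔQ = -730, ΔP = 6. Midpoints: P̄ = 8.00, Q̄ = 2176.0.
ε = (ΔQ/ΔP)(P̄/Q̄) = (-730/6)(8.00/2176.0).

-0.45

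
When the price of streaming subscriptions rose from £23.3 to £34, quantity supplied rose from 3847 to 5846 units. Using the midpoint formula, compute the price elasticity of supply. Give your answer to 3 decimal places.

1.104

ΔQ = 5846 − 3847 = 1999; ΔP = 34 − 23.3 = 10.7.
Midpoints: P̄ = 28.65, Q̄ = 4846.5.
ε_s = (ΔQ/ΔP)(P̄/Q̄) = (1999/10.7)(28.65/4846.5).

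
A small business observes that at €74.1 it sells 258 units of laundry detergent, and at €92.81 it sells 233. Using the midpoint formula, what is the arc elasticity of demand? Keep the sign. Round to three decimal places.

ΔQ = 233 − 258 = -25; ΔP = 92.81 − 74.1 = 18.71.
Midpoints: P̄ = 83.45, Q̄ = 245.5.
ε = (ΔQ/ΔP)(P̄/Q̄) = (-25/18.71)(83.45/245.5).

-0.454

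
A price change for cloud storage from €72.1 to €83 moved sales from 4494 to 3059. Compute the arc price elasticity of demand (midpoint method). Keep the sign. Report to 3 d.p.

ΔQ = 3059 − 4494 = -1435; ΔP = 83 − 72.1 = 10.9.
Midpoints: P̄ = 77.55, Q̄ = 3776.5.
ε = (ΔQ/ΔP)(P̄/Q̄) = (-1435/10.9)(77.55/3776.5).

-2.703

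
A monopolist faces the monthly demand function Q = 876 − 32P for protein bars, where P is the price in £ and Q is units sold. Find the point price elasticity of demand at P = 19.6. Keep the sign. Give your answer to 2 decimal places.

At P = 19.6, Q = 248.800.
dQ/dP = −32.
ε = (dQ/dP)(P/Q) = (-32)(19.6/248.800).
|ε| > 1, so demand is elastic at this price.

-2.52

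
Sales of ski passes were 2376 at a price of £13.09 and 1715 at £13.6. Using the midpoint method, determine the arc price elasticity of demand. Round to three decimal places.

ΔQ = 1715 − 2376 = -661; ΔP = 13.6 − 13.09 = 0.51.
Midpoints: P̄ = 13.34, Q̄ = 2045.5.
ε = (ΔQ/ΔP)(P̄/Q̄) = (-661/0.51)(13.34/2045.5).

-8.456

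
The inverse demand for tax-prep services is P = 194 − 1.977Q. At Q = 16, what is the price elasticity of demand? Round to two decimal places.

-5.13

At Q = 16, P = 194 − 1.977(16) = 162.37.
dP/dQ = −1.977, so dQ/dP = 1/(−1.977) = -0.506.
ε = (dQ/dP)(P/Q) = (-0.506)(162.37/16).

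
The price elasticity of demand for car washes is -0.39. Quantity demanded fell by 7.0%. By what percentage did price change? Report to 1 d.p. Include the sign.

%ΔP ≈ %ΔQ / ε = (-7.0%)/(-0.39) = 17.95%.

17.9%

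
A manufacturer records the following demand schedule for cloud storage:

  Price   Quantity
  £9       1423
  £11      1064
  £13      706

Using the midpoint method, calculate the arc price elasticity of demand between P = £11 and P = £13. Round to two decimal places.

-2.43

At P = 11, Q = 1064; at P = 13, Q = 706.
ΔQ = -358, ΔP = 2. Midpoints: P̄ = 12.00, Q̄ = 885.0.
ε = (ΔQ/ΔP)(P̄/Q̄) = (-358/2)(12.00/885.0).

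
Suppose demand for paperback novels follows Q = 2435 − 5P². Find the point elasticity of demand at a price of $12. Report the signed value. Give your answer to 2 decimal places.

At P = 12, Q = 1715.
dQ/dP = −10P = -120.
ε = (dQ/dP)(P/Q) = (-120)(12/1715).

-0.84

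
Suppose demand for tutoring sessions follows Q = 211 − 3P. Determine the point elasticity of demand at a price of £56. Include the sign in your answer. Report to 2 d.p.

-3.91

At P = 56, Q = 43.
dQ/dP = −3.
ε = (dQ/dP)(P/Q) = (-3)(56/43).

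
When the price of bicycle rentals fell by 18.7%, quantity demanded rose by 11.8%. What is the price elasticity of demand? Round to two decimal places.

-0.63

ε = %ΔQ / %ΔP = (11.8)/(-18.7) = -0.631.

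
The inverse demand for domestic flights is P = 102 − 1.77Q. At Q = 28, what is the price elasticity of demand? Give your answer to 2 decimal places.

-1.06

At Q = 28, P = 102 − 1.77(28) = 52.44.
dP/dQ = −1.77, so dQ/dP = 1/(−1.77) = -0.565.
ε = (dQ/dP)(P/Q) = (-0.565)(52.44/28).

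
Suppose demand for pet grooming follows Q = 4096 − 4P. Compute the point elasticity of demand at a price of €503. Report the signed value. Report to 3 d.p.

At P = 503, Q = 2084.
dQ/dP = −4.
ε = (dQ/dP)(P/Q) = (-4)(503/2084).

-0.965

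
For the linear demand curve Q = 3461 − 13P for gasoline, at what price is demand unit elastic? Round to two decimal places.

133.12

For linear demand Q = a − bP, ε = −bP/(a − bP). |ε| = 1 when bP = a − bP, i.e. P = a/(2b).
P = 3461/(2·13) = 3461/26 = 133.1154.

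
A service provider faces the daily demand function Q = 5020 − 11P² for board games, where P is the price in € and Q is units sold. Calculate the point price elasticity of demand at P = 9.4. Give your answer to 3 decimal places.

At P = 9.4, Q = 4048.040.
dQ/dP = −22P = -206.800.
ε = (dQ/dP)(P/Q) = (-206.800)(9.4/4048.040).
|ε| < 1, so demand is inelastic at this price.

-0.480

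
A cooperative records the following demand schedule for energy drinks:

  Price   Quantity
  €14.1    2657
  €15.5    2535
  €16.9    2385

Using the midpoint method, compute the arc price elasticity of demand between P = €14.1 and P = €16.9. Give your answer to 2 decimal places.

At P = 14.1, Q = 2657; at P = 16.9, Q = 2385.
ΔQ = -272, ΔP = 2.8. Midpoints: P̄ = 15.50, Q̄ = 2521.0.
ε = (ΔQ/ΔP)(P̄/Q̄) = (-272/2.8)(15.50/2521.0).

-0.60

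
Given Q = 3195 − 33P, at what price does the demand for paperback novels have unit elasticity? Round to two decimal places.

For linear demand Q = a − bP, ε = −bP/(a − bP). |ε| = 1 when bP = a − bP, i.e. P = a/(2b).
P = 3195/(2·33) = 3195/66 = 48.4091.

48.41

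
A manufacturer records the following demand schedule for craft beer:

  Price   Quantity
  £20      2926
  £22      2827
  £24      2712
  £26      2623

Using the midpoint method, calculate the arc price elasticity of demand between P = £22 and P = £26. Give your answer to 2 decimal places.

-0.45

At P = 22, Q = 2827; at P = 26, Q = 2623.
ΔQ = -204, ΔP = 4. Midpoints: P̄ = 24.00, Q̄ = 2725.0.
ε = (ΔQ/ΔP)(P̄/Q̄) = (-204/4)(24.00/2725.0).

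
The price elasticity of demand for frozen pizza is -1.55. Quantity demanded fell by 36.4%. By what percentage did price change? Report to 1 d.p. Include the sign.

%ΔP ≈ %ΔQ / ε = (-36.4%)/(-1.55) = 23.48%.

23.5%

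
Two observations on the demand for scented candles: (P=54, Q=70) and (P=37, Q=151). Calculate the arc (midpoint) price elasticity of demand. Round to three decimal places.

ΔQ = 151 − 70 = 81; ΔP = 37 − 54 = -17.
Midpoints: P̄ = 45.50, Q̄ = 110.5.
ε = (ΔQ/ΔP)(P̄/Q̄) = (81/-17)(45.50/110.5).

-1.962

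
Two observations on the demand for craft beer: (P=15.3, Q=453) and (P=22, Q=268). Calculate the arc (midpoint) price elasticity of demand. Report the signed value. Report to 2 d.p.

-1.43

ΔQ = 268 − 453 = -185; ΔP = 22 − 15.3 = 6.7.
Midpoints: P̄ = 18.65, Q̄ = 360.5.
ε = (ΔQ/ΔP)(P̄/Q̄) = (-185/6.7)(18.65/360.5).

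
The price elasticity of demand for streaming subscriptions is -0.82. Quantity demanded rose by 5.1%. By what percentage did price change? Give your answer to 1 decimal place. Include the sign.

%ΔP ≈ %ΔQ / ε = (5.1%)/(-0.82) = -6.22%.

-6.2%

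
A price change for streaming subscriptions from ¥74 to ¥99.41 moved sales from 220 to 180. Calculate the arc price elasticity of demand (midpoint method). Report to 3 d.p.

-0.682

ΔQ = 180 − 220 = -40; ΔP = 99.41 − 74 = 25.41.
Midpoints: P̄ = 86.70, Q̄ = 200.0.
ε = (ΔQ/ΔP)(P̄/Q̄) = (-40/25.41)(86.70/200.0).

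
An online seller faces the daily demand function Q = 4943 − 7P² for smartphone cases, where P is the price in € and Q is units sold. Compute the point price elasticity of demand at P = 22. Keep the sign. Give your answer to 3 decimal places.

-4.358

At P = 22, Q = 1555.
dQ/dP = −14P = -308.
ε = (dQ/dP)(P/Q) = (-308)(22/1555).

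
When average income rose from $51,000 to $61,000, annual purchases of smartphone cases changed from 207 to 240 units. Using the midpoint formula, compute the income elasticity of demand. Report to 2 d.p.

ΔQ = 33, ΔI = 10000. Midpoints: Ī = 56,000, Q̄ = 223.5.
ε_I = (ΔQ/ΔI)(Ī/Q̄) = (33/10000)(56000/223.5).

0.83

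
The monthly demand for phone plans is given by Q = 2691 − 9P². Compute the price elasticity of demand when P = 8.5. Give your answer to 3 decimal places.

At P = 8.5, Q = 2040.750.
dQ/dP = −18P = -153.
ε = (dQ/dP)(P/Q) = (-153)(8.5/2040.750).

-0.637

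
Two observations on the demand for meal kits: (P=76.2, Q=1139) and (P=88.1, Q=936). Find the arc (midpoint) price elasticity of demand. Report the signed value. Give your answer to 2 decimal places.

ΔQ = 936 − 1139 = -203; ΔP = 88.1 − 76.2 = 11.9.
Midpoints: P̄ = 82.15, Q̄ = 1037.5.
ε = (ΔQ/ΔP)(P̄/Q̄) = (-203/11.9)(82.15/1037.5).

-1.35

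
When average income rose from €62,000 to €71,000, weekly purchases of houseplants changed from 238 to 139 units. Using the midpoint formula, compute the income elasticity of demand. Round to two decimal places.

ΔQ = -99, ΔI = 9000. Midpoints: Ī = 66,500, Q̄ = 188.5.
ε_I = (ΔQ/ΔI)(Ī/Q̄) = (-99/9000)(66500/188.5).

-3.88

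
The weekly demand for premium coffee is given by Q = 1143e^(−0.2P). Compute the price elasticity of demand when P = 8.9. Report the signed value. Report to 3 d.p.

-1.780

At P = 8.9, Q = 192.753.
dQ/dP = −0.2·1143e^(−0.2P) = −0.2Q = -38.551.
ε = (dQ/dP)(P/Q) = (-38.551)(8.9/192.753).
|ε| > 1, so demand is elastic at this price.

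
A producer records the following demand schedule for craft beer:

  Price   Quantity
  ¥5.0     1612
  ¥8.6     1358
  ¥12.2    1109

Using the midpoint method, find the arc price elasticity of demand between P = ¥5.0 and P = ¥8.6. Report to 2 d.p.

-0.32

At P = 5.0, Q = 1612; at P = 8.6, Q = 1358.
ΔQ = -254, ΔP = 3.6. Midpoints: P̄ = 6.80, Q̄ = 1485.0.
ε = (ΔQ/ΔP)(P̄/Q̄) = (-254/3.6)(6.80/1485.0).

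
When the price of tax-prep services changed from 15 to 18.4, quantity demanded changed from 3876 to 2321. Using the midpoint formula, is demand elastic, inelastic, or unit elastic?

Arc ε ≈ -2.465.
|ε| = 2.46 > 1.

elastic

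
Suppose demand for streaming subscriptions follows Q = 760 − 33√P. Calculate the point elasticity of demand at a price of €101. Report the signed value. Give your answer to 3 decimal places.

-0.387

At P = 101, Q = 428.354.
dQ/dP = −33/(2√P) = -1.642.
ε = (dQ/dP)(P/Q) = (-1.642)(101/428.354).
|ε| < 1, so demand is inelastic at this price.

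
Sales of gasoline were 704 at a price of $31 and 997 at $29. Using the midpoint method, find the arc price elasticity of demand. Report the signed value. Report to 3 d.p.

-5.168

ΔQ = 997 − 704 = 293; ΔP = 29 − 31 = -2.
Midpoints: P̄ = 30.00, Q̄ = 850.5.
ε = (ΔQ/ΔP)(P̄/Q̄) = (293/-2)(30.00/850.5).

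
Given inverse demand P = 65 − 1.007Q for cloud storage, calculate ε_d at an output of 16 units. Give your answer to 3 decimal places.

-3.034

At Q = 16, P = 65 − 1.007(16) = 48.89.
dP/dQ = −1.007, so dQ/dP = 1/(−1.007) = -0.993.
ε = (dQ/dP)(P/Q) = (-0.993)(48.89/16).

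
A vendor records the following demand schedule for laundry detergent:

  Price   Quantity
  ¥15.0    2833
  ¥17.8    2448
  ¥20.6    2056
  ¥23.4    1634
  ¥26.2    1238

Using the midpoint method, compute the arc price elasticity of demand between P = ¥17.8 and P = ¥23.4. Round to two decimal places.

-1.47

At P = 17.8, Q = 2448; at P = 23.4, Q = 1634.
ΔQ = -814, ΔP = 5.6. Midpoints: P̄ = 20.60, Q̄ = 2041.0.
ε = (ΔQ/ΔP)(P̄/Q̄) = (-814/5.6)(20.60/2041.0).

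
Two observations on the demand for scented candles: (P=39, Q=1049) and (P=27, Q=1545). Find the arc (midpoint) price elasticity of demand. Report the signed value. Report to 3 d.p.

ΔQ = 1545 − 1049 = 496; ΔP = 27 − 39 = -12.
Midpoints: P̄ = 33.00, Q̄ = 1297.0.
ε = (ΔQ/ΔP)(P̄/Q̄) = (496/-12)(33.00/1297.0).

-1.052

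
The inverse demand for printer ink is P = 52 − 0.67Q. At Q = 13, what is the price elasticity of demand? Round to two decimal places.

At Q = 13, P = 52 − 0.67(13) = 43.29.
dP/dQ = −0.67, so dQ/dP = 1/(−0.67) = -1.493.
ε = (dQ/dP)(P/Q) = (-1.493)(43.29/13).

-4.97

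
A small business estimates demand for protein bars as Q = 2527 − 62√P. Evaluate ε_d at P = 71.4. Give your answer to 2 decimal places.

-0.13

At P = 71.4, Q = 2003.109.
dQ/dP = −62/(2√P) = -3.669.
ε = (dQ/dP)(P/Q) = (-3.669)(71.4/2003.109).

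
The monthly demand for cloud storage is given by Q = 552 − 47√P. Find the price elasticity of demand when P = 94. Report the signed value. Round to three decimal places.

-2.366

At P = 94, Q = 96.318.
dQ/dP = −47/(2√P) = -2.424.
ε = (dQ/dP)(P/Q) = (-2.424)(94/96.318).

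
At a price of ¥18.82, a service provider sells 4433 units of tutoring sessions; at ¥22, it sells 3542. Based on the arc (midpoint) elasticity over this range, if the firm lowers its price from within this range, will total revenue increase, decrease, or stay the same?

increase

Arc ε = (-891/3.18)(20.41/3987.5) ≈ -1.434.
|ε| = 1.43 > 1, so demand is elastic. A price cut therefore raises total revenue.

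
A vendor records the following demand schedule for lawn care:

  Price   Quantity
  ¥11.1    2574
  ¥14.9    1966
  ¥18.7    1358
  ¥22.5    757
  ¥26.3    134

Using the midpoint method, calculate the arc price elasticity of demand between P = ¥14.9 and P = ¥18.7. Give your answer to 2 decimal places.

At P = 14.9, Q = 1966; at P = 18.7, Q = 1358.
ΔQ = -608, ΔP = 3.8. Midpoints: P̄ = 16.80, Q̄ = 1662.0.
ε = (ΔQ/ΔP)(P̄/Q̄) = (-608/3.8)(16.80/1662.0).

-1.62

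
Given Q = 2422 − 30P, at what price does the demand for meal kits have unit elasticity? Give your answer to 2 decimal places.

For linear demand Q = a − bP, ε = −bP/(a − bP). |ε| = 1 when bP = a − bP, i.e. P = a/(2b).
P = 2422/(2·30) = 2422/60 = 40.3667.

40.37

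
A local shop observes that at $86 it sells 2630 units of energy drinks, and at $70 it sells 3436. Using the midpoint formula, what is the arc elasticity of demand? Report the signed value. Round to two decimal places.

-1.30

ΔQ = 3436 − 2630 = 806; ΔP = 70 − 86 = -16.
Midpoints: P̄ = 78.00, Q̄ = 3033.0.
ε = (ΔQ/ΔP)(P̄/Q̄) = (806/-16)(78.00/3033.0).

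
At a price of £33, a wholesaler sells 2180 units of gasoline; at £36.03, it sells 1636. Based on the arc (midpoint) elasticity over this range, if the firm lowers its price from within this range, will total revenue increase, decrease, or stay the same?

increase

Arc ε = (-544/3.03)(34.52/1908.0) ≈ -3.248.
|ε| = 3.25 > 1, so demand is elastic. A price cut therefore raises total revenue.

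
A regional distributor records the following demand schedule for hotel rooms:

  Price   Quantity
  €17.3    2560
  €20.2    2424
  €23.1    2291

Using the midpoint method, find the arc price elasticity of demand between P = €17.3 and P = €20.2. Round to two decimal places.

-0.35

At P = 17.3, Q = 2560; at P = 20.2, Q = 2424.
ΔQ = -136, ΔP = 2.9. Midpoints: P̄ = 18.75, Q̄ = 2492.0.
ε = (ΔQ/ΔP)(P̄/Q̄) = (-136/2.9)(18.75/2492.0).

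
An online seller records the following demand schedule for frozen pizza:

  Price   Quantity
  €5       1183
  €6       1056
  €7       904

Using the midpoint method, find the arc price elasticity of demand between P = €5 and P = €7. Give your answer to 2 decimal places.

-0.80

At P = 5, Q = 1183; at P = 7, Q = 904.
ΔQ = -279, ΔP = 2. Midpoints: P̄ = 6.00, Q̄ = 1043.5.
ε = (ΔQ/ΔP)(P̄/Q̄) = (-279/2)(6.00/1043.5).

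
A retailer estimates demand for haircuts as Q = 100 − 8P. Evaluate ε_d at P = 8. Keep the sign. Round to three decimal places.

At P = 8, Q = 36.
dQ/dP = −8.
ε = (dQ/dP)(P/Q) = (-8)(8/36).

-1.778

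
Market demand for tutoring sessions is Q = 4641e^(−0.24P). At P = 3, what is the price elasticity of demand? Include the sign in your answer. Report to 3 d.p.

At P = 3, Q = 2259.017.
dQ/dP = −0.24·4641e^(−0.24P) = −0.24Q = -542.164.
ε = (dQ/dP)(P/Q) = (-542.164)(3/2259.017).

-0.720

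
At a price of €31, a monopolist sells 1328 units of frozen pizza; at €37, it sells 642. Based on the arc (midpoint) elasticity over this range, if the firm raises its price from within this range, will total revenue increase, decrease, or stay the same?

Arc ε = (-686/6)(34.00/985.0) ≈ -3.947.
|ε| = 3.95 > 1, so demand is elastic. A price rise therefore reduces total revenue.

decrease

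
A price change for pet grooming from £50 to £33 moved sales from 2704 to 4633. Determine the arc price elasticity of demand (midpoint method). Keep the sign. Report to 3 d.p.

ΔQ = 4633 − 2704 = 1929; ΔP = 33 − 50 = -17.
Midpoints: P̄ = 41.50, Q̄ = 3668.5.
ε = (ΔQ/ΔP)(P̄/Q̄) = (1929/-17)(41.50/3668.5).

-1.284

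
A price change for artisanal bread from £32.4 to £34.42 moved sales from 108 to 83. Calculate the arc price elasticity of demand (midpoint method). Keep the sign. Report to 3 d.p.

-4.330

ΔQ = 83 − 108 = -25; ΔP = 34.42 − 32.4 = 2.02.
Midpoints: P̄ = 33.41, Q̄ = 95.5.
ε = (ΔQ/ΔP)(P̄/Q̄) = (-25/2.02)(33.41/95.5).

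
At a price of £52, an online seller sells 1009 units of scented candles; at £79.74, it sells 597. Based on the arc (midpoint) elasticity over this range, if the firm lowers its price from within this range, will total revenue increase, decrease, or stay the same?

increase

Arc ε = (-412/27.74)(65.87/803.0) ≈ -1.218.
|ε| = 1.22 > 1, so demand is elastic. A price cut therefore raises total revenue.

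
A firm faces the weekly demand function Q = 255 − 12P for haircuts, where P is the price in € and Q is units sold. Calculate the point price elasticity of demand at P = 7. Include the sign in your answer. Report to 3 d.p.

-0.491

At P = 7, Q = 171.
dQ/dP = −12.
ε = (dQ/dP)(P/Q) = (-12)(7/171).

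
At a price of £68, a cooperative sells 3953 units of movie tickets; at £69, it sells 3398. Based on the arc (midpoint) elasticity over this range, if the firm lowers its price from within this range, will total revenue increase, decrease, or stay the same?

increase

Arc ε = (-555/1)(68.50/3675.5) ≈ -10.343.
|ε| = 10.34 > 1, so demand is elastic. A price cut therefore raises total revenue.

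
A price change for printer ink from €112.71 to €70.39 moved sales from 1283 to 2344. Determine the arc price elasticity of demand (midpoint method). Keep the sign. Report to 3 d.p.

-1.266

ΔQ = 2344 − 1283 = 1061; ΔP = 70.39 − 112.71 = -42.32.
Midpoints: P̄ = 91.55, Q̄ = 1813.5.
ε = (ΔQ/ΔP)(P̄/Q̄) = (1061/-42.32)(91.55/1813.5).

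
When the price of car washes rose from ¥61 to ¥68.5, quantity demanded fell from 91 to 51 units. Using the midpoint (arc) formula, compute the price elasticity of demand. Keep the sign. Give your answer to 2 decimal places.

-4.86

ΔQ = 51 − 91 = -40; ΔP = 68.5 − 61 = 7.5.
Midpoints: P̄ = 64.75, Q̄ = 71.0.
ε = (ΔQ/ΔP)(P̄/Q̄) = (-40/7.5)(64.75/71.0).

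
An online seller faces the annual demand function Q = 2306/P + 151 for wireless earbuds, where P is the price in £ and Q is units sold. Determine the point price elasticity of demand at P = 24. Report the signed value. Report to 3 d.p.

-0.389

At P = 24, Q = 247.083.
dQ/dP = −2306/P² = -4.003.
ε = (dQ/dP)(P/Q) = (-4.003)(24/247.083).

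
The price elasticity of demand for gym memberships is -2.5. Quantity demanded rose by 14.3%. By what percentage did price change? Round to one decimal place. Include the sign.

-5.7%

%ΔP ≈ %ΔQ / ε = (14.3%)/(-2.5) = -5.72%.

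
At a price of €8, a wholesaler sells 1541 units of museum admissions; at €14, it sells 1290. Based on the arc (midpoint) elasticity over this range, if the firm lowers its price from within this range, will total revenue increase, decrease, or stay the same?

Arc ε = (-251/6)(11.00/1415.5) ≈ -0.325.
|ε| = 0.33 < 1, so demand is inelastic. A price cut therefore reduces total revenue.

decrease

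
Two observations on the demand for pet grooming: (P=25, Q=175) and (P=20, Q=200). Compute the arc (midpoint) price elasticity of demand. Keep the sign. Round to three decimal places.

ΔQ = 200 − 175 = 25; ΔP = 20 − 25 = -5.
Midpoints: P̄ = 22.50, Q̄ = 187.5.
ε = (ΔQ/ΔP)(P̄/Q̄) = (25/-5)(22.50/187.5).

-0.600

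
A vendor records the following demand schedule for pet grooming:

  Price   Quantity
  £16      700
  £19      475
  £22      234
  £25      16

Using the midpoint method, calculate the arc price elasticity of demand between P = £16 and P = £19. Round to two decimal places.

At P = 16, Q = 700; at P = 19, Q = 475.
ΔQ = -225, ΔP = 3. Midpoints: P̄ = 17.50, Q̄ = 587.5.
ε = (ΔQ/ΔP)(P̄/Q̄) = (-225/3)(17.50/587.5).

-2.23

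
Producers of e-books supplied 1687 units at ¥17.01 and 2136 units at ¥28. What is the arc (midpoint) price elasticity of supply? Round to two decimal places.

ΔQ = 2136 − 1687 = 449; ΔP = 28 − 17.01 = 10.99.
Midpoints: P̄ = 22.51, Q̄ = 1911.5.
ε_s = (ΔQ/ΔP)(P̄/Q̄) = (449/10.99)(22.51/1911.5).

0.48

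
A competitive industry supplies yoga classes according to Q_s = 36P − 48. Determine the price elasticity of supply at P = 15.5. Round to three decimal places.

At P = 15.5, Q_s = 510.
dQ_s/dP = 36.
ε_s = (dQ_s/dP)(P/Q_s) = (36)(15.5/510).

1.094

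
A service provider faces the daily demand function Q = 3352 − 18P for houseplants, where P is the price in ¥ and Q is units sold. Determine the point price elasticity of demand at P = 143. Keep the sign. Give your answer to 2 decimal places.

At P = 143, Q = 778.
dQ/dP = −18.
ε = (dQ/dP)(P/Q) = (-18)(143/778).
|ε| > 1, so demand is elastic at this price.

-3.31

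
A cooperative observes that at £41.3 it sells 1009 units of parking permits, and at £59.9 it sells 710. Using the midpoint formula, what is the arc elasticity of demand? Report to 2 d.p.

ΔQ = 710 − 1009 = -299; ΔP = 59.9 − 41.3 = 18.6.
Midpoints: P̄ = 50.60, Q̄ = 859.5.
ε = (ΔQ/ΔP)(P̄/Q̄) = (-299/18.6)(50.60/859.5).

-0.95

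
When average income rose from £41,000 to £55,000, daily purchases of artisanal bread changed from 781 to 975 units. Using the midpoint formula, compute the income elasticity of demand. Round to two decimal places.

0.76

ΔQ = 194, ΔI = 14000. Midpoints: Ī = 48,000, Q̄ = 878.0.
ε_I = (ΔQ/ΔI)(Ī/Q̄) = (194/14000)(48000/878.0).
ε_I > 0, so the good is normal.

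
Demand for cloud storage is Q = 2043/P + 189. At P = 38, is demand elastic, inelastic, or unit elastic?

Q = 242.763, dQ/dP = -1.415.
ε = (dQ/dP)(P/Q) ≈ -0.221.
|ε| = 0.22 < 1.

inelastic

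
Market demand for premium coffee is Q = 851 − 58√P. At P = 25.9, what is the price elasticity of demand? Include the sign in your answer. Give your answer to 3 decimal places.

At P = 25.9, Q = 555.826.
dQ/dP = −58/(2√P) = -5.698.
ε = (dQ/dP)(P/Q) = (-5.698)(25.9/555.826).

-0.266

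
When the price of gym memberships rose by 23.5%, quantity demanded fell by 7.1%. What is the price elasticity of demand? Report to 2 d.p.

-0.30

ε = %ΔQ / %ΔP = (-7.1)/(23.5) = -0.302.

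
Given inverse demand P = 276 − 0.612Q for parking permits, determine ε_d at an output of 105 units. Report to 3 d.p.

-3.295

At Q = 105, P = 276 − 0.612(105) = 211.74.
dP/dQ = −0.612, so dQ/dP = 1/(−0.612) = -1.634.
ε = (dQ/dP)(P/Q) = (-1.634)(211.74/105).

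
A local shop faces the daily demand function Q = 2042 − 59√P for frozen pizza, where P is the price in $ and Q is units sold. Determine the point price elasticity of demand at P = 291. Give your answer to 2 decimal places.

At P = 291, Q = 1035.535.
dQ/dP = −59/(2√P) = -1.729.
ε = (dQ/dP)(P/Q) = (-1.729)(291/1035.535).
|ε| < 1, so demand is inelastic at this price.

-0.49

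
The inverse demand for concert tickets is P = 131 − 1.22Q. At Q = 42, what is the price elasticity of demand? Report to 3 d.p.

-1.557

At Q = 42, P = 131 − 1.22(42) = 79.76.
dP/dQ = −1.22, so dQ/dP = 1/(−1.22) = -0.820.
ε = (dQ/dP)(P/Q) = (-0.820)(79.76/42).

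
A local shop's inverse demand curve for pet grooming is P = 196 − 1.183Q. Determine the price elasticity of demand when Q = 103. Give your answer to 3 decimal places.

At Q = 103, P = 196 − 1.183(103) = 74.15.
dP/dQ = −1.183, so dQ/dP = 1/(−1.183) = -0.845.
ε = (dQ/dP)(P/Q) = (-0.845)(74.15/103).

-0.609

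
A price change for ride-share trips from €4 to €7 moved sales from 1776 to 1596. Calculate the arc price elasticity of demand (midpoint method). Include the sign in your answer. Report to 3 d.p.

-0.196

ΔQ = 1596 − 1776 = -180; ΔP = 7 − 4 = 3.
Midpoints: P̄ = 5.50, Q̄ = 1686.0.
ε = (ΔQ/ΔP)(P̄/Q̄) = (-180/3)(5.50/1686.0).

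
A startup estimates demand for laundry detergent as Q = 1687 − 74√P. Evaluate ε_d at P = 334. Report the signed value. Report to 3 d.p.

At P = 334, Q = 334.601.
dQ/dP = −74/(2√P) = -2.025.
ε = (dQ/dP)(P/Q) = (-2.025)(334/334.601).

-2.021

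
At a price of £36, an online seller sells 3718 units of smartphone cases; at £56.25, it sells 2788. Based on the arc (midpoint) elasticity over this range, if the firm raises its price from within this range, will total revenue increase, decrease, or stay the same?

increase

Arc ε = (-930/20.25)(46.12/3253.0) ≈ -0.651.
|ε| = 0.65 < 1, so demand is inelastic. A price rise therefore raises total revenue.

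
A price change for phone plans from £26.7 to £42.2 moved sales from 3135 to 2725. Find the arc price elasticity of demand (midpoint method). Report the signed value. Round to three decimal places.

-0.311

ΔQ = 2725 − 3135 = -410; ΔP = 42.2 − 26.7 = 15.5.
Midpoints: P̄ = 34.45, Q̄ = 2930.0.
ε = (ΔQ/ΔP)(P̄/Q̄) = (-410/15.5)(34.45/2930.0).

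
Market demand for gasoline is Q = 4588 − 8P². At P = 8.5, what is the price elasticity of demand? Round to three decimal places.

-0.288

At P = 8.5, Q = 4010.
dQ/dP = −16P = -136.
ε = (dQ/dP)(P/Q) = (-136)(8.5/4010).
|ε| < 1, so demand is inelastic at this price.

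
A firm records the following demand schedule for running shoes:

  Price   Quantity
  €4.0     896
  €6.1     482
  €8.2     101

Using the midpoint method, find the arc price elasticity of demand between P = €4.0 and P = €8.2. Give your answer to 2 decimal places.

At P = 4.0, Q = 896; at P = 8.2, Q = 101.
ΔQ = -795, ΔP = 4.2. Midpoints: P̄ = 6.10, Q̄ = 498.5.
ε = (ΔQ/ΔP)(P̄/Q̄) = (-795/4.2)(6.10/498.5).

-2.32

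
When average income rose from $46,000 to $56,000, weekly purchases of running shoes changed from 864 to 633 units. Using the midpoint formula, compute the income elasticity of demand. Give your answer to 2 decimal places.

-1.57

ΔQ = -231, ΔI = 10000. Midpoints: Ī = 51,000, Q̄ = 748.5.
ε_I = (ΔQ/ΔI)(Ī/Q̄) = (-231/10000)(51000/748.5).
ε_I < 0, so the good is inferior.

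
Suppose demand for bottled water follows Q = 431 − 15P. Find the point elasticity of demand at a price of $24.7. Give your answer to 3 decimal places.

At P = 24.7, Q = 60.500.
dQ/dP = −15.
ε = (dQ/dP)(P/Q) = (-15)(24.7/60.500).
|ε| > 1, so demand is elastic at this price.

-6.124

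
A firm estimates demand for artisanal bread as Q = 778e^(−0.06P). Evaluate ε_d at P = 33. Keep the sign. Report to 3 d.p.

At P = 33, Q = 107.418.
dQ/dP = −0.06·778e^(−0.06P) = −0.06Q = -6.445.
ε = (dQ/dP)(P/Q) = (-6.445)(33/107.418).

-1.980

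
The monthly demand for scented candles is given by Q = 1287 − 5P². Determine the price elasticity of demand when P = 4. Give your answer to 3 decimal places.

At P = 4, Q = 1207.
dQ/dP = −10P = -40.
ε = (dQ/dP)(P/Q) = (-40)(4/1207).
|ε| < 1, so demand is inelastic at this price.

-0.133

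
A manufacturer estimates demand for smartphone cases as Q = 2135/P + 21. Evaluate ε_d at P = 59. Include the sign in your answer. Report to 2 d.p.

At P = 59, Q = 57.186.
dQ/dP = −2135/P² = -0.613.
ε = (dQ/dP)(P/Q) = (-0.613)(59/57.186).

-0.63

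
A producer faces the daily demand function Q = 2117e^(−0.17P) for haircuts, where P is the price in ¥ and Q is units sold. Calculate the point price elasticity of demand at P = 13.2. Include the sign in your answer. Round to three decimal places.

At P = 13.2, Q = 224.473.
dQ/dP = −0.17·2117e^(−0.17P) = −0.17Q = -38.160.
ε = (dQ/dP)(P/Q) = (-38.160)(13.2/224.473).

-2.244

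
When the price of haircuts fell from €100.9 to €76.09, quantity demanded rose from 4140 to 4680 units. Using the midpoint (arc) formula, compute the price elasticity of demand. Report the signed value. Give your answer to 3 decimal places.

ΔQ = 4680 − 4140 = 540; ΔP = 76.09 − 100.9 = -24.81.
Midpoints: P̄ = 88.50, Q̄ = 4410.0.
ε = (ΔQ/ΔP)(P̄/Q̄) = (540/-24.81)(88.50/4410.0).

-0.437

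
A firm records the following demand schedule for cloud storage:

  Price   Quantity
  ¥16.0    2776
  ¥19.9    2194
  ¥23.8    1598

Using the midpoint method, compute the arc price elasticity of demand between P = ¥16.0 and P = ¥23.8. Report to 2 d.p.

-1.37

At P = 16.0, Q = 2776; at P = 23.8, Q = 1598.
ΔQ = -1178, ΔP = 7.8. Midpoints: P̄ = 19.90, Q̄ = 2187.0.
ε = (ΔQ/ΔP)(P̄/Q̄) = (-1178/7.8)(19.90/2187.0).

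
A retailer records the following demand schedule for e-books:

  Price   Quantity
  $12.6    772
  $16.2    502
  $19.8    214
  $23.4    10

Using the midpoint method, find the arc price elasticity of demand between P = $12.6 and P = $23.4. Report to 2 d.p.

-3.25

At P = 12.6, Q = 772; at P = 23.4, Q = 10.
ΔQ = -762, ΔP = 10.8. Midpoints: P̄ = 18.00, Q̄ = 391.0.
ε = (ΔQ/ΔP)(P̄/Q̄) = (-762/10.8)(18.00/391.0).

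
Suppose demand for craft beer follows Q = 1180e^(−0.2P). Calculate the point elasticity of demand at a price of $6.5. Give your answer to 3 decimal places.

-1.300

At P = 6.5, Q = 321.588.
dQ/dP = −0.2·1180e^(−0.2P) = −0.2Q = -64.318.
ε = (dQ/dP)(P/Q) = (-64.318)(6.5/321.588).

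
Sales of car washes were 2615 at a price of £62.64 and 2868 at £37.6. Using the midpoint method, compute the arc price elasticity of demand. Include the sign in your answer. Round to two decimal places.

-0.18

ΔQ = 2868 − 2615 = 253; ΔP = 37.6 − 62.64 = -25.04.
Midpoints: P̄ = 50.12, Q̄ = 2741.5.
ε = (ΔQ/ΔP)(P̄/Q̄) = (253/-25.04)(50.12/2741.5).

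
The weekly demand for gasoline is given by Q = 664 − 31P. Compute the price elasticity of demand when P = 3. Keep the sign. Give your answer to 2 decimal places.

-0.16

At P = 3, Q = 571.
dQ/dP = −31.
ε = (dQ/dP)(P/Q) = (-31)(3/571).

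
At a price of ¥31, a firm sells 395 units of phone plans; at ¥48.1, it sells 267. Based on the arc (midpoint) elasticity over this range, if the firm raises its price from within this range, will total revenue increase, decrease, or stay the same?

increase

Arc ε = (-128/17.1)(39.55/331.0) ≈ -0.894.
|ε| = 0.89 < 1, so demand is inelastic. A price rise therefore raises total revenue.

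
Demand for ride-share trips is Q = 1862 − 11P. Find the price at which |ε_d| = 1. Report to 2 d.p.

84.64

For linear demand Q = a − bP, ε = −bP/(a − bP). |ε| = 1 when bP = a − bP, i.e. P = a/(2b).
P = 1862/(2·11) = 1862/22 = 84.6364.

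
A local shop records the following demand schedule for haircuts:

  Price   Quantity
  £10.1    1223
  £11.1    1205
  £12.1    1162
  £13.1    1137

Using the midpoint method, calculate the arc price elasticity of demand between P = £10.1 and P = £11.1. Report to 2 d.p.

-0.16

At P = 10.1, Q = 1223; at P = 11.1, Q = 1205.
ΔQ = -18, ΔP = 1.0. Midpoints: P̄ = 10.60, Q̄ = 1214.0.
ε = (ΔQ/ΔP)(P̄/Q̄) = (-18/1.0)(10.60/1214.0).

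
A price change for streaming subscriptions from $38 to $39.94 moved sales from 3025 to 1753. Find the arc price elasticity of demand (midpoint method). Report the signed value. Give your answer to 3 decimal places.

-10.695

ΔQ = 1753 − 3025 = -1272; ΔP = 39.94 − 38 = 1.94.
Midpoints: P̄ = 38.97, Q̄ = 2389.0.
ε = (ΔQ/ΔP)(P̄/Q̄) = (-1272/1.94)(38.97/2389.0).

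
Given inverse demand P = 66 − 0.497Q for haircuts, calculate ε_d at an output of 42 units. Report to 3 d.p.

At Q = 42, P = 66 − 0.497(42) = 45.13.
dP/dQ = −0.497, so dQ/dP = 1/(−0.497) = -2.012.
ε = (dQ/dP)(P/Q) = (-2.012)(45.13/42).

-2.162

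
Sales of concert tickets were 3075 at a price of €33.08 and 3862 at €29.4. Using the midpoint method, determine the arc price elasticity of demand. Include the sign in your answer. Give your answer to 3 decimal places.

ΔQ = 3862 − 3075 = 787; ΔP = 29.4 − 33.08 = -3.68.
Midpoints: P̄ = 31.24, Q̄ = 3468.5.
ε = (ΔQ/ΔP)(P̄/Q̄) = (787/-3.68)(31.24/3468.5).

-1.926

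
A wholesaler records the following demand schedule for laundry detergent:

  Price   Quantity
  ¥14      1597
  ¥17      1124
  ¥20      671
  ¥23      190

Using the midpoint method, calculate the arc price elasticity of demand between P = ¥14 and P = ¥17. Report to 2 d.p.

-1.80

At P = 14, Q = 1597; at P = 17, Q = 1124.
ΔQ = -473, ΔP = 3. Midpoints: P̄ = 15.50, Q̄ = 1360.5.
ε = (ΔQ/ΔP)(P̄/Q̄) = (-473/3)(15.50/1360.5).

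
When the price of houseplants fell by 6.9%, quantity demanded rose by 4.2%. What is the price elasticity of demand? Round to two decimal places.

-0.61

ε = %ΔQ / %ΔP = (4.2)/(-6.9) = -0.609.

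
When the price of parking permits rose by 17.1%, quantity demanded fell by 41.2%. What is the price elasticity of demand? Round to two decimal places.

ε = %ΔQ / %ΔP = (-41.2)/(17.1) = -2.409.

-2.41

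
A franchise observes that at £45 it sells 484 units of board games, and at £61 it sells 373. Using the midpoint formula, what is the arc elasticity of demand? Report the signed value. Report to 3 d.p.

-0.858

ΔQ = 373 − 484 = -111; ΔP = 61 − 45 = 16.
Midpoints: P̄ = 53.00, Q̄ = 428.5.
ε = (ΔQ/ΔP)(P̄/Q̄) = (-111/16)(53.00/428.5).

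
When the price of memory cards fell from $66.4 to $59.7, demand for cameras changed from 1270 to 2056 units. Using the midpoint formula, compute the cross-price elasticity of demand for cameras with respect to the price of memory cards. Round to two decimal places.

ΔQ_x = 2056 − 1270 = 786; ΔP_y = 59.7 − 66.4 = -6.7.
Midpoints: P̄_y = 63.05, Q̄_x = 1663.0.
ε_xy = (ΔQ_x/ΔP_y)(P̄_y/Q̄_x) = (786/-6.7)(63.05/1663.0).
ε_xy < 0, so the goods are complements.

-4.45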